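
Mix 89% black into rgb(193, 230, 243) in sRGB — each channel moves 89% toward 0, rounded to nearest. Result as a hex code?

An 89% shade moves each channel 89% toward 0:
  R: 193 + 0.89×(0−193) = 193 − 171.77 = 21.23 → 21
  G: 230 − 204.7 = 25.3 → 25
  B: 243 + 0.89×(0−243) = 243 − 216.27 = 26.73 → 27
rgb(21, 25, 27) = #15191b.

#15191b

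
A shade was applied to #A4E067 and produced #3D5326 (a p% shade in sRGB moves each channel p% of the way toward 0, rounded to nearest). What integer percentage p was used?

63%

#A4E067 is rgb(164, 224, 103); #3D5326 is rgb(61, 83, 38).
On the G channel (widest range): 83 ≈ 224 + (p/100)(0 − 224), so p ≈ 100×(83 − 224)/(0 − 224) = -14100/-224 = 62.95.
p = 63 reproduces all three channels after rounding.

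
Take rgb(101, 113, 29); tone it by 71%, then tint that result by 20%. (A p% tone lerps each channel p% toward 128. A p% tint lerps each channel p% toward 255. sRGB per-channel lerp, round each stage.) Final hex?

#939682

A 71% tone moves each channel 71% toward 128:
  R: 101 + 19.17 = 120.17 → 120
  G: 113 + 0.71×(128−113) = 113 + 10.65 = 123.65 → 124
  B: 29 + 70.29 = 99.29 → 99
After the tone: rgb(120, 124, 99) = #787C63.
Lerp each channel 20% toward 255:
  R: 120 + 27 = 147 → 147
  G: 124 + 0.2×(255−124) = 124 + 26.2 = 150.2 → 150
  B: 99 + 0.2×(255−99) = 99 + 31.2 = 130.2 → 130
rgb(147, 150, 130) = #939682.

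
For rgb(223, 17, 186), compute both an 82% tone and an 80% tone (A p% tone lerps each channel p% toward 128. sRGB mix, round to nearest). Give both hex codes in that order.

82% tone:
  R: 223 + 0.82×(128−223) = 223 − 77.9 = 145.1 → 145
  G: 17 + 0.82×(128−17) = 17 + 91.02 = 108.02 → 108
  B: 186 + 0.82×(128−186) = 186 − 47.56 = 138.44 → 138
  → #916C8A
80% tone:
  R: 223 + 0.8×(128−223) = 223 − 76 = 147 → 147
  G: 17 + 0.8×(128−17) = 17 + 88.8 = 105.8 → 106
  B: 186 + 0.8×(128−186) = 186 − 46.4 = 139.6 → 140
  → #936A8C

#916C8A, #936A8C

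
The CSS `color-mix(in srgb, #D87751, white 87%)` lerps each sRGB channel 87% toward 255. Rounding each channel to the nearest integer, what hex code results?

#D87751 is rgb(216, 119, 81).
Per channel, c → c + 0.87(255 − c):
  R: 216 + 0.87×(255−216) = 216 + 33.93 = 249.93 → 250
  G: 119 + 0.87×(255−119) = 119 + 118.32 = 237.32 → 237
  B: 81 + 0.87×(255−81) = 81 + 151.38 = 232.38 → 232
rgb(250, 237, 232) = #FAEDE8.

#FAEDE8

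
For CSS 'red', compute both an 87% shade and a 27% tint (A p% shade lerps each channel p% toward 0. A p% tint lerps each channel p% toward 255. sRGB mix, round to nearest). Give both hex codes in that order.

CSS red is rgb(255, 0, 0).
87% shade:
  R: 255 − 221.85 = 33.15 → 33
  G: 0 + 0.87×(0−0) = 0 + 0 = 0 → 0
  B: 0 + 0 = 0 → 0
  → #210000
27% tint:
  R: 255 + 0.27×(255−255) = 255 + 0 = 255 → 255
  G: 0 + 0.27×(255−0) = 0 + 68.85 = 68.85 → 69
  B: 0 + 68.85 = 68.85 → 69
  → #ff4545

#210000, #ff4545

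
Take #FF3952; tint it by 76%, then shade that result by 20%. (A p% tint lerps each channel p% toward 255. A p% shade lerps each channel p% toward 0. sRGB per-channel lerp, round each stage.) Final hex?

#FF3952 is rgb(255, 57, 82).
Per channel, c → c + 0.76(255 − c):
  R: 255 + 0.76×(255−255) = 255 + 0 = 255 → 255
  G: 57 + 0.76×(255−57) = 57 + 150.48 = 207.48 → 207
  B: 82 + 0.76×(255−82) = 82 + 131.48 = 213.48 → 213
After the tint: rgb(255, 207, 213) = #FFCFD5.
Lerp each channel 20% toward 0:
  R: 255 + 0.2×(0−255) = 255 − 51 = 204 → 204
  G: 207 + 0.2×(0−207) = 207 − 41.4 = 165.6 → 166
  B: 213 + 0.2×(0−213) = 213 − 42.6 = 170.4 → 170
rgb(204, 166, 170) = #CCA6AA.

#CCA6AA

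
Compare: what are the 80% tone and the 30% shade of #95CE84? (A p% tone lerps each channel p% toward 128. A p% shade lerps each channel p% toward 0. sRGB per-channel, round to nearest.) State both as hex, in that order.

#849081, #68905C

#95CE84 is rgb(149, 206, 132).
80% tone:
  R: 149 + 0.8×(128−149) = 149 − 16.8 = 132.2 → 132
  G: 206 + 0.8×(128−206) = 206 − 62.4 = 143.6 → 144
  B: 132 − 3.2 = 128.8 → 129
  → #849081
30% shade:
  R: 149 + 0.3×(0−149) = 149 − 44.7 = 104.3 → 104
  G: 206 + 0.3×(0−206) = 206 − 61.8 = 144.2 → 144
  B: 132 + 0.3×(0−132) = 132 − 39.6 = 92.4 → 92
  → #68905C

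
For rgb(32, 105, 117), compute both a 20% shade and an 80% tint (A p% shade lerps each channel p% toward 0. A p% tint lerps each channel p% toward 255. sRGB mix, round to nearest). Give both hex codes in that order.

20% shade:
  R: 32 + 0.2×(0−32) = 32 − 6.4 = 25.6 → 26
  G: 105 − 21 = 84 → 84
  B: 117 − 23.4 = 93.6 → 94
  → #1A545E
80% tint:
  R: 32 + 0.8×(255−32) = 32 + 178.4 = 210.4 → 210
  G: 105 + 0.8×(255−105) = 105 + 120 = 225 → 225
  B: 117 + 110.4 = 227.4 → 227
  → #D2E1E3

#1A545E, #D2E1E3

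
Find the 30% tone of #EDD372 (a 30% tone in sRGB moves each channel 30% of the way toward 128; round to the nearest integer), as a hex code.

#EDD372 is rgb(237, 211, 114).
Lerp each channel 30% toward 128:
  R: 237 − 32.7 = 204.3 → 204
  G: 211 − 24.9 = 186.1 → 186
  B: 114 + 0.3×(128−114) = 114 + 4.2 = 118.2 → 118
rgb(204, 186, 118) = #CCBA76.

#CCBA76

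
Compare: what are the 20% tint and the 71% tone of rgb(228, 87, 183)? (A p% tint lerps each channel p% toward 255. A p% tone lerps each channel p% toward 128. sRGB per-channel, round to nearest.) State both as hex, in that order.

#E979C5, #9D7490

20% tint:
  R: 228 + 0.2×(255−228) = 228 + 5.4 = 233.4 → 233
  G: 87 + 0.2×(255−87) = 87 + 33.6 = 120.6 → 121
  B: 183 + 0.2×(255−183) = 183 + 14.4 = 197.4 → 197
  → #E979C5
71% tone:
  R: 228 + 0.71×(128−228) = 228 − 71 = 157 → 157
  G: 87 + 0.71×(128−87) = 87 + 29.11 = 116.11 → 116
  B: 183 + 0.71×(128−183) = 183 − 39.05 = 143.95 → 144
  → #9D7490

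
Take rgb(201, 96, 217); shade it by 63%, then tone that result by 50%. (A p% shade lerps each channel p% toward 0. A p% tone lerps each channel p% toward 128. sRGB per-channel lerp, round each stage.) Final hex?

A 63% shade moves each channel 63% toward 0:
  R: 201 − 126.63 = 74.37 → 74
  G: 96 + 0.63×(0−96) = 96 − 60.48 = 35.52 → 36
  B: 217 − 136.71 = 80.29 → 80
After the shade: rgb(74, 36, 80) = #4A2450.
A 50% tone moves each channel 50% toward 128:
  R: 74 + 27 = 101 → 101
  G: 36 + 46 = 82 → 82
  B: 80 + 24 = 104 → 104
rgb(101, 82, 104) = #655268.

#655268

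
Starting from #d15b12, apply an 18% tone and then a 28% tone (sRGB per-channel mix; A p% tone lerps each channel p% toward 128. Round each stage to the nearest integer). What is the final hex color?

#b06a3f

#d15b12 is rgb(209, 91, 18).
An 18% tone moves each channel 18% toward 128:
  R: 209 − 14.58 = 194.42 → 194
  G: 91 + 0.18×(128−91) = 91 + 6.66 = 97.66 → 98
  B: 18 + 19.8 = 37.8 → 38
After the tone: rgb(194, 98, 38) = #c26226.
Per channel, c → c + 0.28(128 − c):
  R: 194 + 0.28×(128−194) = 194 − 18.48 = 175.52 → 176
  G: 98 + 8.4 = 106.4 → 106
  B: 38 + 0.28×(128−38) = 38 + 25.2 = 63.2 → 63
rgb(176, 106, 63) = #b06a3f.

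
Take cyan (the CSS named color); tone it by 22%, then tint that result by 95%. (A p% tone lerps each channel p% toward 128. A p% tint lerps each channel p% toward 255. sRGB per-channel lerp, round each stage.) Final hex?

#F4FEFE

CSS cyan is rgb(0, 255, 255).
Per channel, c → c + 0.22(128 − c):
  R: 0 + 0.22×(128−0) = 0 + 28.16 = 28.16 → 28
  G: 255 + 0.22×(128−255) = 255 − 27.94 = 227.06 → 227
  B: 255 + 0.22×(128−255) = 255 − 27.94 = 227.06 → 227
After the tone: rgb(28, 227, 227) = #1CE3E3.
A 95% tint moves each channel 95% toward 255:
  R: 28 + 215.65 = 243.65 → 244
  G: 227 + 26.6 = 253.6 → 254
  B: 227 + 0.95×(255−227) = 227 + 26.6 = 253.6 → 254
rgb(244, 254, 254) = #F4FEFE.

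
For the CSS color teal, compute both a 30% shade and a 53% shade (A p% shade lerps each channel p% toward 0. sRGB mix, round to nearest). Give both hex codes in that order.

#005A5A, #003C3C

CSS teal is rgb(0, 128, 128).
30% shade:
  R: 0 + 0 = 0 → 0
  G: 128 − 38.4 = 89.6 → 90
  B: 128 + 0.3×(0−128) = 128 − 38.4 = 89.6 → 90
  → #005A5A
53% shade:
  R: 0 + 0 = 0 → 0
  G: 128 − 67.84 = 60.16 → 60
  B: 128 + 0.53×(0−128) = 128 − 67.84 = 60.16 → 60
  → #003C3C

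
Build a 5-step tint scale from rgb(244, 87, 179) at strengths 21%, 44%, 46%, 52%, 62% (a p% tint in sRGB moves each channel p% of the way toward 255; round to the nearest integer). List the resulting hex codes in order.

21%: (244 + 2.31 = 246.31→246, 87 + 35.28 = 122.28→122, 179 + 15.96 = 194.96→195) → #f67ac3
44%: (244 + 4.84 = 248.84→249, 87 + 73.92 = 160.92→161, 179 + 33.44 = 212.44→212) → #f9a1d4
46%: (244 + 5.06 = 249.06→249, 87 + 77.28 = 164.28→164, 179 + 34.96 = 213.96→214) → #f9a4d6
52%: (244 + 5.72 = 249.72→250, 87 + 87.36 = 174.36→174, 179 + 39.52 = 218.52→219) → #faaedb
62%: (244 + 6.82 = 250.82→251, 87 + 104.16 = 191.16→191, 179 + 47.12 = 226.12→226) → #fbbfe2

#f67ac3, #f9a1d4, #f9a4d6, #faaedb, #fbbfe2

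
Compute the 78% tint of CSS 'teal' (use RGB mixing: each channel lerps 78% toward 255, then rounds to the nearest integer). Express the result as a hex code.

CSS teal is rgb(0, 128, 128).
Per channel, c → c + 0.78(255 − c):
  R: 0 + 0.78×(255−0) = 0 + 198.9 = 198.9 → 199
  G: 128 + 0.78×(255−128) = 128 + 99.06 = 227.06 → 227
  B: 128 + 0.78×(255−128) = 128 + 99.06 = 227.06 → 227
rgb(199, 227, 227) = #C7E3E3.

#C7E3E3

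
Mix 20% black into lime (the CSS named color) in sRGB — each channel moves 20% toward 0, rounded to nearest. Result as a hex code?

CSS lime is rgb(0, 255, 0).
Per channel, c → c + 0.2(0 − c):
  R: 0 + 0.2×(0−0) = 0 + 0 = 0 → 0
  G: 255 + 0.2×(0−255) = 255 − 51 = 204 → 204
  B: 0 + 0 = 0 → 0
rgb(0, 204, 0) = #00cc00.

#00cc00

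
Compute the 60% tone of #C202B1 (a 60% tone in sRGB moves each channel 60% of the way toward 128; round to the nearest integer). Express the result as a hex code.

#C202B1 is rgb(194, 2, 177).
A 60% tone moves each channel 60% toward 128:
  R: 194 + 0.6×(128−194) = 194 − 39.6 = 154.4 → 154
  G: 2 + 0.6×(128−2) = 2 + 75.6 = 77.6 → 78
  B: 177 + 0.6×(128−177) = 177 − 29.4 = 147.6 → 148
rgb(154, 78, 148) = #9A4E94.

#9A4E94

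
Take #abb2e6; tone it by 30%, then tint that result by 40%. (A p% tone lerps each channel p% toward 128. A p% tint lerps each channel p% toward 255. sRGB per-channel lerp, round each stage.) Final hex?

#abb2e6 is rgb(171, 178, 230).
Lerp each channel 30% toward 128:
  R: 171 + 0.3×(128−171) = 171 − 12.9 = 158.1 → 158
  G: 178 − 15 = 163 → 163
  B: 230 − 30.6 = 199.4 → 199
After the tone: rgb(158, 163, 199) = #9ea3c7.
Per channel, c → c + 0.4(255 − c):
  R: 158 + 38.8 = 196.8 → 197
  G: 163 + 0.4×(255−163) = 163 + 36.8 = 199.8 → 200
  B: 199 + 22.4 = 221.4 → 221
rgb(197, 200, 221) = #c5c8dd.

#c5c8dd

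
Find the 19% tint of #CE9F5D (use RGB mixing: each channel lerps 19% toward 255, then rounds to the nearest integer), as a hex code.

#D7B17C

#CE9F5D is rgb(206, 159, 93).
Per channel, c → c + 0.19(255 − c):
  R: 206 + 0.19×(255−206) = 206 + 9.31 = 215.31 → 215
  G: 159 + 0.19×(255−159) = 159 + 18.24 = 177.24 → 177
  B: 93 + 30.78 = 123.78 → 124
rgb(215, 177, 124) = #D7B17C.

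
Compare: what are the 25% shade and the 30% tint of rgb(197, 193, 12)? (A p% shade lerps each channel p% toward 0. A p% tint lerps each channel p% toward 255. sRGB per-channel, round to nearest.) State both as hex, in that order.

25% shade:
  R: 197 + 0.25×(0−197) = 197 − 49.25 = 147.75 → 148
  G: 193 − 48.25 = 144.75 → 145
  B: 12 + 0.25×(0−12) = 12 − 3 = 9 → 9
  → #949109
30% tint:
  R: 197 + 0.3×(255−197) = 197 + 17.4 = 214.4 → 214
  G: 193 + 0.3×(255−193) = 193 + 18.6 = 211.6 → 212
  B: 12 + 0.3×(255−12) = 12 + 72.9 = 84.9 → 85
  → #d6d455

#949109, #d6d455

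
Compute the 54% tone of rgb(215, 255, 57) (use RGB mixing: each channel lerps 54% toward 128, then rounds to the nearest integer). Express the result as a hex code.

#A8BA5F

Per channel, c → c + 0.54(128 − c):
  R: 215 + 0.54×(128−215) = 215 − 46.98 = 168.02 → 168
  G: 255 + 0.54×(128−255) = 255 − 68.58 = 186.42 → 186
  B: 57 + 0.54×(128−57) = 57 + 38.34 = 95.34 → 95
rgb(168, 186, 95) = #A8BA5F.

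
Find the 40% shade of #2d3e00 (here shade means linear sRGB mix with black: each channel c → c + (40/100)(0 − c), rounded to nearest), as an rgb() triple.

rgb(27, 37, 0)

#2d3e00 is rgb(45, 62, 0).
Per channel, c → c + 0.4(0 − c):
  R: 45 − 18 = 27 → 27
  G: 62 + 0.4×(0−62) = 62 − 24.8 = 37.2 → 37
  B: 0 + 0.4×(0−0) = 0 + 0 = 0 → 0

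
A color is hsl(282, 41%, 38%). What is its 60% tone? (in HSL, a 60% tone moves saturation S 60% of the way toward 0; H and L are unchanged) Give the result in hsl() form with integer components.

hsl(282, 16%, 38%)

S moves 60% from 41 toward 0: 41 − 24.6 = 16.4 → 16.
H and L are unchanged.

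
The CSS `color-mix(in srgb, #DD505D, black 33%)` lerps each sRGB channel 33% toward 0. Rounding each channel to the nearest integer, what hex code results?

#DD505D is rgb(221, 80, 93).
Lerp each channel 33% toward 0:
  R: 221 + 0.33×(0−221) = 221 − 72.93 = 148.07 → 148
  G: 80 + 0.33×(0−80) = 80 − 26.4 = 53.6 → 54
  B: 93 − 30.69 = 62.31 → 62
rgb(148, 54, 62) = #94363E.

#94363E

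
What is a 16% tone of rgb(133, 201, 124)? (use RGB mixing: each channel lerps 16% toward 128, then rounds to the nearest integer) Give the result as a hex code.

#84bd7d

A 16% tone moves each channel 16% toward 128:
  R: 133 + 0.16×(128−133) = 133 − 0.8 = 132.2 → 132
  G: 201 + 0.16×(128−201) = 201 − 11.68 = 189.32 → 189
  B: 124 + 0.64 = 124.64 → 125
rgb(132, 189, 125) = #84bd7d.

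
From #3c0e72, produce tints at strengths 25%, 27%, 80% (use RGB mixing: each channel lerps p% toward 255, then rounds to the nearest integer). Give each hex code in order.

#3c0e72 is rgb(60, 14, 114).
25%: (60 + 48.75 = 108.75→109, 14 + 60.25 = 74.25→74, 114 + 35.25 = 149.25→149) → #6d4a95
27%: (60 + 52.65 = 112.65→113, 14 + 65.07 = 79.07→79, 114 + 38.07 = 152.07→152) → #714f98
80%: (60 + 156 = 216→216, 14 + 192.8 = 206.8→207, 114 + 112.8 = 226.8→227) → #d8cfe3

#6d4a95, #714f98, #d8cfe3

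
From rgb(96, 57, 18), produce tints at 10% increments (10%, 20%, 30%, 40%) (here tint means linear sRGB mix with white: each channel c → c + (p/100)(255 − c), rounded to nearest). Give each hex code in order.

10%: (96 + 15.9 = 111.9→112, 57 + 19.8 = 76.8→77, 18 + 23.7 = 41.7→42) → #704d2a
20%: (96 + 31.8 = 127.8→128, 57 + 39.6 = 96.6→97, 18 + 47.4 = 65.4→65) → #806141
30%: (96 + 47.7 = 143.7→144, 57 + 59.4 = 116.4→116, 18 + 71.1 = 89.1→89) → #907459
40%: (96 + 63.6 = 159.6→160, 57 + 79.2 = 136.2→136, 18 + 94.8 = 112.8→113) → #a08871

#704d2a, #806141, #907459, #a08871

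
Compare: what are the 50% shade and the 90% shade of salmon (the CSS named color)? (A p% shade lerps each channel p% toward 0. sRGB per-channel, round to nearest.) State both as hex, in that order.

CSS salmon is rgb(250, 128, 114).
50% shade:
  R: 250 − 125 = 125 → 125
  G: 128 + 0.5×(0−128) = 128 − 64 = 64 → 64
  B: 114 + 0.5×(0−114) = 114 − 57 = 57 → 57
  → #7D4039
90% shade:
  R: 250 + 0.9×(0−250) = 250 − 225 = 25 → 25
  G: 128 − 115.2 = 12.8 → 13
  B: 114 + 0.9×(0−114) = 114 − 102.6 = 11.4 → 11
  → #190D0B

#7D4039, #190D0B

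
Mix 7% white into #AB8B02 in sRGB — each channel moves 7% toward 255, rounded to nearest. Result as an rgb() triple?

#AB8B02 is rgb(171, 139, 2).
Per channel, c → c + 0.07(255 − c):
  R: 171 + 0.07×(255−171) = 171 + 5.88 = 176.88 → 177
  G: 139 + 8.12 = 147.12 → 147
  B: 2 + 0.07×(255−2) = 2 + 17.71 = 19.71 → 20

rgb(177, 147, 20)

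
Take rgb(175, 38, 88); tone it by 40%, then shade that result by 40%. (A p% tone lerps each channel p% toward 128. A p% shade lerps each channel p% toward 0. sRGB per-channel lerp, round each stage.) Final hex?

A 40% tone moves each channel 40% toward 128:
  R: 175 − 18.8 = 156.2 → 156
  G: 38 + 36 = 74 → 74
  B: 88 + 0.4×(128−88) = 88 + 16 = 104 → 104
After the tone: rgb(156, 74, 104) = #9C4A68.
Lerp each channel 40% toward 0:
  R: 156 − 62.4 = 93.6 → 94
  G: 74 + 0.4×(0−74) = 74 − 29.6 = 44.4 → 44
  B: 104 + 0.4×(0−104) = 104 − 41.6 = 62.4 → 62
rgb(94, 44, 62) = #5E2C3E.

#5E2C3E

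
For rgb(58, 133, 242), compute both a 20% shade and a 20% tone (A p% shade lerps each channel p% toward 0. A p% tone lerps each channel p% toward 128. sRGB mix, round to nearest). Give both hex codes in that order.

20% shade:
  R: 58 + 0.2×(0−58) = 58 − 11.6 = 46.4 → 46
  G: 133 + 0.2×(0−133) = 133 − 26.6 = 106.4 → 106
  B: 242 + 0.2×(0−242) = 242 − 48.4 = 193.6 → 194
  → #2e6ac2
20% tone:
  R: 58 + 0.2×(128−58) = 58 + 14 = 72 → 72
  G: 133 + 0.2×(128−133) = 133 − 1 = 132 → 132
  B: 242 + 0.2×(128−242) = 242 − 22.8 = 219.2 → 219
  → #4884db

#2e6ac2, #4884db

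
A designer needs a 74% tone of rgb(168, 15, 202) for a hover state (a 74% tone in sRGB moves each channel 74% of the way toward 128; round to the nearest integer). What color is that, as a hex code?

A 74% tone moves each channel 74% toward 128:
  R: 168 + 0.74×(128−168) = 168 − 29.6 = 138.4 → 138
  G: 15 + 0.74×(128−15) = 15 + 83.62 = 98.62 → 99
  B: 202 + 0.74×(128−202) = 202 − 54.76 = 147.24 → 147
rgb(138, 99, 147) = #8A6393.

#8A6393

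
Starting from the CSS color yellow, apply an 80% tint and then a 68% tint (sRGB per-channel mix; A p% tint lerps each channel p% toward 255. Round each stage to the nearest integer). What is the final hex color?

#ffffef

CSS yellow is rgb(255, 255, 0).
An 80% tint moves each channel 80% toward 255:
  R: 255 + 0.8×(255−255) = 255 + 0 = 255 → 255
  G: 255 + 0 = 255 → 255
  B: 0 + 0.8×(255−0) = 0 + 204 = 204 → 204
After the tint: rgb(255, 255, 204) = #ffffcc.
Per channel, c → c + 0.68(255 − c):
  R: 255 + 0.68×(255−255) = 255 + 0 = 255 → 255
  G: 255 + 0 = 255 → 255
  B: 204 + 0.68×(255−204) = 204 + 34.68 = 238.68 → 239
rgb(255, 255, 239) = #ffffef.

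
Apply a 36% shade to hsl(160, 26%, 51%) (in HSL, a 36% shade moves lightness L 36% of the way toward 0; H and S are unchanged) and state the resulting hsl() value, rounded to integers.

hsl(160, 26%, 33%)

L moves 36% from 51 toward 0: 51 − 18.36 = 32.64 → 33.
H and S are unchanged.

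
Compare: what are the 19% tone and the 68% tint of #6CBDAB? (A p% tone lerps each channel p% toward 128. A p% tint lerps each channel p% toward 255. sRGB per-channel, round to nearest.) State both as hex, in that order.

#70B1A3, #D0EAE4

#6CBDAB is rgb(108, 189, 171).
19% tone:
  R: 108 + 0.19×(128−108) = 108 + 3.8 = 111.8 → 112
  G: 189 + 0.19×(128−189) = 189 − 11.59 = 177.41 → 177
  B: 171 + 0.19×(128−171) = 171 − 8.17 = 162.83 → 163
  → #70B1A3
68% tint:
  R: 108 + 0.68×(255−108) = 108 + 99.96 = 207.96 → 208
  G: 189 + 0.68×(255−189) = 189 + 44.88 = 233.88 → 234
  B: 171 + 0.68×(255−171) = 171 + 57.12 = 228.12 → 228
  → #D0EAE4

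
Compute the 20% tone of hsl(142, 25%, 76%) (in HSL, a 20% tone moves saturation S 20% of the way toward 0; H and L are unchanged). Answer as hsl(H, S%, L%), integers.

S moves 20% from 25 toward 0: 25 − 5 = 20 → 20.
H and L are unchanged.

hsl(142, 20%, 76%)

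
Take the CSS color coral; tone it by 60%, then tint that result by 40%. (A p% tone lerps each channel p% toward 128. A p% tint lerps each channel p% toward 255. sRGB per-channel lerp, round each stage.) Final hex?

#d1b3a7

CSS coral is rgb(255, 127, 80).
A 60% tone moves each channel 60% toward 128:
  R: 255 + 0.6×(128−255) = 255 − 76.2 = 178.8 → 179
  G: 127 + 0.6×(128−127) = 127 + 0.6 = 127.6 → 128
  B: 80 + 28.8 = 108.8 → 109
After the tone: rgb(179, 128, 109) = #b3806d.
A 40% tint moves each channel 40% toward 255:
  R: 179 + 0.4×(255−179) = 179 + 30.4 = 209.4 → 209
  G: 128 + 0.4×(255−128) = 128 + 50.8 = 178.8 → 179
  B: 109 + 58.4 = 167.4 → 167
rgb(209, 179, 167) = #d1b3a7.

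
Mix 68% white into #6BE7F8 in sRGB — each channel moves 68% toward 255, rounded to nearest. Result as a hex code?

#D0F7FD

#6BE7F8 is rgb(107, 231, 248).
Per channel, c → c + 0.68(255 − c):
  R: 107 + 0.68×(255−107) = 107 + 100.64 = 207.64 → 208
  G: 231 + 16.32 = 247.32 → 247
  B: 248 + 0.68×(255−248) = 248 + 4.76 = 252.76 → 253
rgb(208, 247, 253) = #D0F7FD.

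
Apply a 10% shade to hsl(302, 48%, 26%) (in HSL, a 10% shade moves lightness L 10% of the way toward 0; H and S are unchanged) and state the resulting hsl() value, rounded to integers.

L moves 10% from 26 toward 0: 26 − 2.6 = 23.4 → 23.
H and S are unchanged.

hsl(302, 48%, 23%)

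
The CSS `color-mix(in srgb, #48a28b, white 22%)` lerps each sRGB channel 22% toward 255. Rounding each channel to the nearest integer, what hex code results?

#70b6a5

#48a28b is rgb(72, 162, 139).
A 22% tint moves each channel 22% toward 255:
  R: 72 + 40.26 = 112.26 → 112
  G: 162 + 0.22×(255−162) = 162 + 20.46 = 182.46 → 182
  B: 139 + 0.22×(255−139) = 139 + 25.52 = 164.52 → 165
rgb(112, 182, 165) = #70b6a5.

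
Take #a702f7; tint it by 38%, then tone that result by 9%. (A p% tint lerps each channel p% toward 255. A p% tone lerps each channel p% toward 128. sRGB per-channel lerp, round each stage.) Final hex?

#c265ef

#a702f7 is rgb(167, 2, 247).
Per channel, c → c + 0.38(255 − c):
  R: 167 + 33.44 = 200.44 → 200
  G: 2 + 96.14 = 98.14 → 98
  B: 247 + 3.04 = 250.04 → 250
After the tint: rgb(200, 98, 250) = #c862fa.
Lerp each channel 9% toward 128:
  R: 200 + 0.09×(128−200) = 200 − 6.48 = 193.52 → 194
  G: 98 + 0.09×(128−98) = 98 + 2.7 = 100.7 → 101
  B: 250 + 0.09×(128−250) = 250 − 10.98 = 239.02 → 239
rgb(194, 101, 239) = #c265ef.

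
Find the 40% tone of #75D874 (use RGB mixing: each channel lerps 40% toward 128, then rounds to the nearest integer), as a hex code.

#79B579

#75D874 is rgb(117, 216, 116).
Lerp each channel 40% toward 128:
  R: 117 + 4.4 = 121.4 → 121
  G: 216 − 35.2 = 180.8 → 181
  B: 116 + 4.8 = 120.8 → 121
rgb(121, 181, 121) = #79B579.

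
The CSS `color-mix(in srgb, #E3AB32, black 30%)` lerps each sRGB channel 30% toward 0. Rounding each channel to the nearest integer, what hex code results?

#E3AB32 is rgb(227, 171, 50).
A 30% shade moves each channel 30% toward 0:
  R: 227 + 0.3×(0−227) = 227 − 68.1 = 158.9 → 159
  G: 171 − 51.3 = 119.7 → 120
  B: 50 − 15 = 35 → 35
rgb(159, 120, 35) = #9F7823.

#9F7823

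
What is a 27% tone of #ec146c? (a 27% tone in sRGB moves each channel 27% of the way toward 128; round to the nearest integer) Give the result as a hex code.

#cf3171

#ec146c is rgb(236, 20, 108).
Lerp each channel 27% toward 128:
  R: 236 − 29.16 = 206.84 → 207
  G: 20 + 0.27×(128−20) = 20 + 29.16 = 49.16 → 49
  B: 108 + 5.4 = 113.4 → 113
rgb(207, 49, 113) = #cf3171.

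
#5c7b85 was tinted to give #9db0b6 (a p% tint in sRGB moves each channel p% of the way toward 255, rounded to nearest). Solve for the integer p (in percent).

#5c7b85 is rgb(92, 123, 133); #9db0b6 is rgb(157, 176, 182).
On the R channel (widest range): 157 ≈ 92 + (p/100)(255 − 92), so p ≈ 100×(157 − 92)/(255 − 92) = 6500/163 = 39.88.
p = 40 reproduces all three channels after rounding.

40%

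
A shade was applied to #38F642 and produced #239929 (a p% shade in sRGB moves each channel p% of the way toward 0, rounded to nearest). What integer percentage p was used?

#38F642 is rgb(56, 246, 66); #239929 is rgb(35, 153, 41).
On the G channel (widest range): 153 ≈ 246 + (p/100)(0 − 246), so p ≈ 100×(153 − 246)/(0 − 246) = -9300/-246 = 37.80.
p = 38 reproduces all three channels after rounding.

38%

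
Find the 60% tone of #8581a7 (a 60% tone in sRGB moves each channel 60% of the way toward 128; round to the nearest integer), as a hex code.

#828090

#8581a7 is rgb(133, 129, 167).
Lerp each channel 60% toward 128:
  R: 133 − 3 = 130 → 130
  G: 129 + 0.6×(128−129) = 129 − 0.6 = 128.4 → 128
  B: 167 − 23.4 = 143.6 → 144
rgb(130, 128, 144) = #828090.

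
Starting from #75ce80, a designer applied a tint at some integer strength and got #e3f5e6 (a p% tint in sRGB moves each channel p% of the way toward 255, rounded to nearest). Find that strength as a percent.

80%

#75ce80 is rgb(117, 206, 128); #e3f5e6 is rgb(227, 245, 230).
On the R channel (widest range): 227 ≈ 117 + (p/100)(255 − 117), so p ≈ 100×(227 − 117)/(255 − 117) = 11000/138 = 79.71.
p = 80 reproduces all three channels after rounding.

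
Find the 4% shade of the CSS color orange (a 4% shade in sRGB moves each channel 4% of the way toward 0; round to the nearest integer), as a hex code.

CSS orange is rgb(255, 165, 0).
Lerp each channel 4% toward 0:
  R: 255 + 0.04×(0−255) = 255 − 10.2 = 244.8 → 245
  G: 165 − 6.6 = 158.4 → 158
  B: 0 + 0.04×(0−0) = 0 + 0 = 0 → 0
rgb(245, 158, 0) = #F59E00.

#F59E00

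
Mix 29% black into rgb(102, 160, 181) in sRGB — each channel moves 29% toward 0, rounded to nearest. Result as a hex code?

Lerp each channel 29% toward 0:
  R: 102 − 29.58 = 72.42 → 72
  G: 160 − 46.4 = 113.6 → 114
  B: 181 + 0.29×(0−181) = 181 − 52.49 = 128.51 → 129
rgb(72, 114, 129) = #487281.

#487281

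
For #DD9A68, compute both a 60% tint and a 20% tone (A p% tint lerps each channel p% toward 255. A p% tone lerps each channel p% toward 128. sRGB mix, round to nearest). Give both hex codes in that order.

#DD9A68 is rgb(221, 154, 104).
60% tint:
  R: 221 + 20.4 = 241.4 → 241
  G: 154 + 60.6 = 214.6 → 215
  B: 104 + 90.6 = 194.6 → 195
  → #F1D7C3
20% tone:
  R: 221 + 0.2×(128−221) = 221 − 18.6 = 202.4 → 202
  G: 154 + 0.2×(128−154) = 154 − 5.2 = 148.8 → 149
  B: 104 + 0.2×(128−104) = 104 + 4.8 = 108.8 → 109
  → #CA956D

#F1D7C3, #CA956D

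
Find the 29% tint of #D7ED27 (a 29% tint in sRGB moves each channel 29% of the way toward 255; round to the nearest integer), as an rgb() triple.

#D7ED27 is rgb(215, 237, 39).
Per channel, c → c + 0.29(255 − c):
  R: 215 + 0.29×(255−215) = 215 + 11.6 = 226.6 → 227
  G: 237 + 0.29×(255−237) = 237 + 5.22 = 242.22 → 242
  B: 39 + 0.29×(255−39) = 39 + 62.64 = 101.64 → 102

rgb(227, 242, 102)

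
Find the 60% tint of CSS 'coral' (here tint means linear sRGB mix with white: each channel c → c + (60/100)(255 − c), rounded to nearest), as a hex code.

#ffccb9

CSS coral is rgb(255, 127, 80).
A 60% tint moves each channel 60% toward 255:
  R: 255 + 0.6×(255−255) = 255 + 0 = 255 → 255
  G: 127 + 0.6×(255−127) = 127 + 76.8 = 203.8 → 204
  B: 80 + 0.6×(255−80) = 80 + 105 = 185 → 185
rgb(255, 204, 185) = #ffccb9.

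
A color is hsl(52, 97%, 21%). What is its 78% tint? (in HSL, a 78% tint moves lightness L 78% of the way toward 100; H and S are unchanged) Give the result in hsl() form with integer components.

L moves 78% from 21 toward 100: 21 + 61.62 = 82.62 → 83.
H and S are unchanged.

hsl(52, 97%, 83%)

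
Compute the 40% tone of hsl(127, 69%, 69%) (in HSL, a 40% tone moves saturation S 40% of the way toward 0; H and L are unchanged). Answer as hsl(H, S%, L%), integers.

hsl(127, 41%, 69%)

S moves 40% from 69 toward 0: 69 − 27.6 = 41.4 → 41.
H and L are unchanged.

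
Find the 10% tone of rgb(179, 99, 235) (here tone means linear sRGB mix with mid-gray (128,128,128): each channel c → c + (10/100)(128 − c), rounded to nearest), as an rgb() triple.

rgb(174, 102, 224)

A 10% tone moves each channel 10% toward 128:
  R: 179 + 0.1×(128−179) = 179 − 5.1 = 173.9 → 174
  G: 99 + 2.9 = 101.9 → 102
  B: 235 + 0.1×(128−235) = 235 − 10.7 = 224.3 → 224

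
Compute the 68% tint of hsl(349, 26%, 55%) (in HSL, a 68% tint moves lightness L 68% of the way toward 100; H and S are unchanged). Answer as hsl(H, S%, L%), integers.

hsl(349, 26%, 86%)

L moves 68% from 55 toward 100: 55 + 30.6 = 85.6 → 86.
H and S are unchanged.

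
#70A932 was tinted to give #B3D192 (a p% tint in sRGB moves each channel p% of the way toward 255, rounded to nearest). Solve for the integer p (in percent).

#70A932 is rgb(112, 169, 50); #B3D192 is rgb(179, 209, 146).
On the B channel (widest range): 146 ≈ 50 + (p/100)(255 − 50), so p ≈ 100×(146 − 50)/(255 − 50) = 9600/205 = 46.83.
p = 47 reproduces all three channels after rounding.

47%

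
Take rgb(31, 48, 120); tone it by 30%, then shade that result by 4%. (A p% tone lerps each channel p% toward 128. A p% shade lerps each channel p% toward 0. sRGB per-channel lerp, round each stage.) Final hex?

Per channel, c → c + 0.3(128 − c):
  R: 31 + 29.1 = 60.1 → 60
  G: 48 + 24 = 72 → 72
  B: 120 + 0.3×(128−120) = 120 + 2.4 = 122.4 → 122
After the tone: rgb(60, 72, 122) = #3c487a.
Per channel, c → c + 0.04(0 − c):
  R: 60 + 0.04×(0−60) = 60 − 2.4 = 57.6 → 58
  G: 72 + 0.04×(0−72) = 72 − 2.88 = 69.12 → 69
  B: 122 + 0.04×(0−122) = 122 − 4.88 = 117.12 → 117
rgb(58, 69, 117) = #3a4575.

#3a4575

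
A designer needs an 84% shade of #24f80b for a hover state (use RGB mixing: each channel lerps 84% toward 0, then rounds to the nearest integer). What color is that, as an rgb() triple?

#24f80b is rgb(36, 248, 11).
Per channel, c → c + 0.84(0 − c):
  R: 36 + 0.84×(0−36) = 36 − 30.24 = 5.76 → 6
  G: 248 + 0.84×(0−248) = 248 − 208.32 = 39.68 → 40
  B: 11 + 0.84×(0−11) = 11 − 9.24 = 1.76 → 2

rgb(6, 40, 2)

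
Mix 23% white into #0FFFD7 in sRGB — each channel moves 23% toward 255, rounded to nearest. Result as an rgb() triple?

#0FFFD7 is rgb(15, 255, 215).
A 23% tint moves each channel 23% toward 255:
  R: 15 + 0.23×(255−15) = 15 + 55.2 = 70.2 → 70
  G: 255 + 0 = 255 → 255
  B: 215 + 0.23×(255−215) = 215 + 9.2 = 224.2 → 224

rgb(70, 255, 224)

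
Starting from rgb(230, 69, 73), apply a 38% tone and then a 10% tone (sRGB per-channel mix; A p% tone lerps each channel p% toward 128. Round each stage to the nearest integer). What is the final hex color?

#B95F61

Lerp each channel 38% toward 128:
  R: 230 + 0.38×(128−230) = 230 − 38.76 = 191.24 → 191
  G: 69 + 22.42 = 91.42 → 91
  B: 73 + 0.38×(128−73) = 73 + 20.9 = 93.9 → 94
After the tone: rgb(191, 91, 94) = #BF5B5E.
Lerp each channel 10% toward 128:
  R: 191 + 0.1×(128−191) = 191 − 6.3 = 184.7 → 185
  G: 91 + 0.1×(128−91) = 91 + 3.7 = 94.7 → 95
  B: 94 + 0.1×(128−94) = 94 + 3.4 = 97.4 → 97
rgb(185, 95, 97) = #B95F61.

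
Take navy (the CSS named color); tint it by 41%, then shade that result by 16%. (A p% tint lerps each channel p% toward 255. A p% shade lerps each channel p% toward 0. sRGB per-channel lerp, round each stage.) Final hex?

CSS navy is rgb(0, 0, 128).
Per channel, c → c + 0.41(255 − c):
  R: 0 + 0.41×(255−0) = 0 + 104.55 = 104.55 → 105
  G: 0 + 104.55 = 104.55 → 105
  B: 128 + 52.07 = 180.07 → 180
After the tint: rgb(105, 105, 180) = #6969B4.
A 16% shade moves each channel 16% toward 0:
  R: 105 − 16.8 = 88.2 → 88
  G: 105 + 0.16×(0−105) = 105 − 16.8 = 88.2 → 88
  B: 180 − 28.8 = 151.2 → 151
rgb(88, 88, 151) = #585897.

#585897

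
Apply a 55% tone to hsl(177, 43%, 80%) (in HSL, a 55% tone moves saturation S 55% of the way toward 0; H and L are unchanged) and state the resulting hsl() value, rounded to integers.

hsl(177, 19%, 80%)

S moves 55% from 43 toward 0: 43 − 23.65 = 19.35 → 19.
H and L are unchanged.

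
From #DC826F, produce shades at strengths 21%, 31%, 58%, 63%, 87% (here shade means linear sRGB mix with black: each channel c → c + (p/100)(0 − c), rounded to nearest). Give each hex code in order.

#AE6758, #985A4D, #5C372F, #513029, #1D110E

#DC826F is rgb(220, 130, 111).
21%: (220 − 46.2 = 173.8→174, 130 − 27.3 = 102.7→103, 111 − 23.31 = 87.69→88) → #AE6758
31%: (220 − 68.2 = 151.8→152, 130 − 40.3 = 89.7→90, 111 − 34.41 = 76.59→77) → #985A4D
58%: (220 − 127.6 = 92.4→92, 130 − 75.4 = 54.6→55, 111 − 64.38 = 46.62→47) → #5C372F
63%: (220 − 138.6 = 81.4→81, 130 − 81.9 = 48.1→48, 111 − 69.93 = 41.07→41) → #513029
87%: (220 − 191.4 = 28.6→29, 130 − 113.1 = 16.9→17, 111 − 96.57 = 14.43→14) → #1D110E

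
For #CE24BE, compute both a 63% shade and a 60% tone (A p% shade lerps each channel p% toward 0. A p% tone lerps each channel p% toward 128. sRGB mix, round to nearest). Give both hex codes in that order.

#4C0D46, #9F5B99

#CE24BE is rgb(206, 36, 190).
63% shade:
  R: 206 + 0.63×(0−206) = 206 − 129.78 = 76.22 → 76
  G: 36 − 22.68 = 13.32 → 13
  B: 190 + 0.63×(0−190) = 190 − 119.7 = 70.3 → 70
  → #4C0D46
60% tone:
  R: 206 + 0.6×(128−206) = 206 − 46.8 = 159.2 → 159
  G: 36 + 0.6×(128−36) = 36 + 55.2 = 91.2 → 91
  B: 190 − 37.2 = 152.8 → 153
  → #9F5B99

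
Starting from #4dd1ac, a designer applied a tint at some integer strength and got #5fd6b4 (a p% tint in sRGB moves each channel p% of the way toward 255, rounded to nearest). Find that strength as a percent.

#4dd1ac is rgb(77, 209, 172); #5fd6b4 is rgb(95, 214, 180).
On the R channel (widest range): 95 ≈ 77 + (p/100)(255 − 77), so p ≈ 100×(95 − 77)/(255 − 77) = 1800/178 = 10.11.
p = 10 reproduces all three channels after rounding.

10%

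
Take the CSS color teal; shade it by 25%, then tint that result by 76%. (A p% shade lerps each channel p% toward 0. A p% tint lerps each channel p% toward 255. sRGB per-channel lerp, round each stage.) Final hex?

#c2d9d9

CSS teal is rgb(0, 128, 128).
A 25% shade moves each channel 25% toward 0:
  R: 0 + 0.25×(0−0) = 0 + 0 = 0 → 0
  G: 128 + 0.25×(0−128) = 128 − 32 = 96 → 96
  B: 128 + 0.25×(0−128) = 128 − 32 = 96 → 96
After the shade: rgb(0, 96, 96) = #006060.
A 76% tint moves each channel 76% toward 255:
  R: 0 + 193.8 = 193.8 → 194
  G: 96 + 0.76×(255−96) = 96 + 120.84 = 216.84 → 217
  B: 96 + 120.84 = 216.84 → 217
rgb(194, 217, 217) = #c2d9d9.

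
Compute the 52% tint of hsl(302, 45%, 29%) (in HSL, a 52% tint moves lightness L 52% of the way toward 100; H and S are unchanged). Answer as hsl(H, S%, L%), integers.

L moves 52% from 29 toward 100: 29 + 36.92 = 65.92 → 66.
H and S are unchanged.

hsl(302, 45%, 66%)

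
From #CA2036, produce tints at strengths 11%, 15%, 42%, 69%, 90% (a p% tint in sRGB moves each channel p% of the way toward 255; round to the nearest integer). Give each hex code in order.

#D0394C, #D24154, #E07E8A, #EFBAC1, #FAE9EB

#CA2036 is rgb(202, 32, 54).
11%: (202 + 5.83 = 207.83→208, 32 + 24.53 = 56.53→57, 54 + 22.11 = 76.11→76) → #D0394C
15%: (202 + 7.95 = 209.95→210, 32 + 33.45 = 65.45→65, 54 + 30.15 = 84.15→84) → #D24154
42%: (202 + 22.26 = 224.26→224, 32 + 93.66 = 125.66→126, 54 + 84.42 = 138.42→138) → #E07E8A
69%: (202 + 36.57 = 238.57→239, 32 + 153.87 = 185.87→186, 54 + 138.69 = 192.69→193) → #EFBAC1
90%: (202 + 47.7 = 249.7→250, 32 + 200.7 = 232.7→233, 54 + 180.9 = 234.9→235) → #FAE9EB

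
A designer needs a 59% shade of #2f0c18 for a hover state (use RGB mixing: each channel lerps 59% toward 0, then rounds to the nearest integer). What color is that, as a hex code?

#2f0c18 is rgb(47, 12, 24).
Per channel, c → c + 0.59(0 − c):
  R: 47 + 0.59×(0−47) = 47 − 27.73 = 19.27 → 19
  G: 12 + 0.59×(0−12) = 12 − 7.08 = 4.92 → 5
  B: 24 − 14.16 = 9.84 → 10
rgb(19, 5, 10) = #13050a.

#13050a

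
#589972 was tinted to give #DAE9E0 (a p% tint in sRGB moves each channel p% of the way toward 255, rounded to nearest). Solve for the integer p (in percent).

#589972 is rgb(88, 153, 114); #DAE9E0 is rgb(218, 233, 224).
On the R channel (widest range): 218 ≈ 88 + (p/100)(255 − 88), so p ≈ 100×(218 − 88)/(255 − 88) = 13000/167 = 77.84.
p = 78 reproduces all three channels after rounding.

78%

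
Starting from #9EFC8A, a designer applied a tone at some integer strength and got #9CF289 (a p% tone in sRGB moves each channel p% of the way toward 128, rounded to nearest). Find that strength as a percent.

8%

#9EFC8A is rgb(158, 252, 138); #9CF289 is rgb(156, 242, 137).
On the G channel (widest range): 242 ≈ 252 + (p/100)(128 − 252), so p ≈ 100×(242 − 252)/(128 − 252) = -1000/-124 = 8.06.
p = 8 reproduces all three channels after rounding.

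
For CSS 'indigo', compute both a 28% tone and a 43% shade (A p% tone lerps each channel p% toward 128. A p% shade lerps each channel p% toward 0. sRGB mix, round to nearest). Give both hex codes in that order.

#5A2481, #2B004A

CSS indigo is rgb(75, 0, 130).
28% tone:
  R: 75 + 0.28×(128−75) = 75 + 14.84 = 89.84 → 90
  G: 0 + 35.84 = 35.84 → 36
  B: 130 + 0.28×(128−130) = 130 − 0.56 = 129.44 → 129
  → #5A2481
43% shade:
  R: 75 + 0.43×(0−75) = 75 − 32.25 = 42.75 → 43
  G: 0 + 0.43×(0−0) = 0 + 0 = 0 → 0
  B: 130 − 55.9 = 74.1 → 74
  → #2B004A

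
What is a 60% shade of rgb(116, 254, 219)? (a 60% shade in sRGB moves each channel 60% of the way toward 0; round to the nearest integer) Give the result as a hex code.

#2e6658

Per channel, c → c + 0.6(0 − c):
  R: 116 + 0.6×(0−116) = 116 − 69.6 = 46.4 → 46
  G: 254 + 0.6×(0−254) = 254 − 152.4 = 101.6 → 102
  B: 219 + 0.6×(0−219) = 219 − 131.4 = 87.6 → 88
rgb(46, 102, 88) = #2e6658.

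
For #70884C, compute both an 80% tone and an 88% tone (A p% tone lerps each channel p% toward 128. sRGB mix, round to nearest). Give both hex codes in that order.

#70884C is rgb(112, 136, 76).
80% tone:
  R: 112 + 0.8×(128−112) = 112 + 12.8 = 124.8 → 125
  G: 136 + 0.8×(128−136) = 136 − 6.4 = 129.6 → 130
  B: 76 + 0.8×(128−76) = 76 + 41.6 = 117.6 → 118
  → #7D8276
88% tone:
  R: 112 + 14.08 = 126.08 → 126
  G: 136 + 0.88×(128−136) = 136 − 7.04 = 128.96 → 129
  B: 76 + 0.88×(128−76) = 76 + 45.76 = 121.76 → 122
  → #7E817A

#7D8276, #7E817A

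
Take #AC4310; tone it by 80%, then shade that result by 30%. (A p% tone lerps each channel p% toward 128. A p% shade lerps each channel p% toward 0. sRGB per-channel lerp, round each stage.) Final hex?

#AC4310 is rgb(172, 67, 16).
Per channel, c → c + 0.8(128 − c):
  R: 172 + 0.8×(128−172) = 172 − 35.2 = 136.8 → 137
  G: 67 + 48.8 = 115.8 → 116
  B: 16 + 0.8×(128−16) = 16 + 89.6 = 105.6 → 106
After the tone: rgb(137, 116, 106) = #89746A.
Lerp each channel 30% toward 0:
  R: 137 + 0.3×(0−137) = 137 − 41.1 = 95.9 → 96
  G: 116 + 0.3×(0−116) = 116 − 34.8 = 81.2 → 81
  B: 106 + 0.3×(0−106) = 106 − 31.8 = 74.2 → 74
rgb(96, 81, 74) = #60514A.

#60514A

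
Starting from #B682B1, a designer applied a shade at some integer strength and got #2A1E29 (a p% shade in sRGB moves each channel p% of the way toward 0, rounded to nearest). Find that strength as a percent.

77%

#B682B1 is rgb(182, 130, 177); #2A1E29 is rgb(42, 30, 41).
On the R channel (widest range): 42 ≈ 182 + (p/100)(0 − 182), so p ≈ 100×(42 − 182)/(0 − 182) = -14000/-182 = 76.92.
p = 77 reproduces all three channels after rounding.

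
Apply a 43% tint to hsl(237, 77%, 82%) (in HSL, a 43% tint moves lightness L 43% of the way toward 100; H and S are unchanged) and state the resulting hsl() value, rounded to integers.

L moves 43% from 82 toward 100: 82 + 7.74 = 89.74 → 90.
H and S are unchanged.

hsl(237, 77%, 90%)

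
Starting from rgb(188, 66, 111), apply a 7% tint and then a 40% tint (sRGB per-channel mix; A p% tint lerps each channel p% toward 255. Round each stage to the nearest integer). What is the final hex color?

A 7% tint moves each channel 7% toward 255:
  R: 188 + 4.69 = 192.69 → 193
  G: 66 + 13.23 = 79.23 → 79
  B: 111 + 10.08 = 121.08 → 121
After the tint: rgb(193, 79, 121) = #C14F79.
A 40% tint moves each channel 40% toward 255:
  R: 193 + 0.4×(255−193) = 193 + 24.8 = 217.8 → 218
  G: 79 + 70.4 = 149.4 → 149
  B: 121 + 53.6 = 174.6 → 175
rgb(218, 149, 175) = #DA95AF.

#DA95AF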